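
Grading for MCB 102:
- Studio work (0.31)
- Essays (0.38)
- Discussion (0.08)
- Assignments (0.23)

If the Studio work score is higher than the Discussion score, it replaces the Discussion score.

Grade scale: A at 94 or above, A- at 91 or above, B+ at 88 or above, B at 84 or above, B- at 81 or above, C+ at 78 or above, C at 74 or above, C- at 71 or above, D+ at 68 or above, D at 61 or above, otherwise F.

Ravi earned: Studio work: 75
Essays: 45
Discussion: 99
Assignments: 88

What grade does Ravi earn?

Studio work (75) ≤ Discussion (99), so Discussion stays at 99.
Weighted total:
  Studio work 75 × 0.31 = 23.25
  Essays 45 × 0.38 = 17.1
  Discussion 99 × 0.08 = 7.92
  Assignments 88 × 0.23 = 20.24
Sum = 68.51
68.51 is ≥ 68 and < 71 → D+

D+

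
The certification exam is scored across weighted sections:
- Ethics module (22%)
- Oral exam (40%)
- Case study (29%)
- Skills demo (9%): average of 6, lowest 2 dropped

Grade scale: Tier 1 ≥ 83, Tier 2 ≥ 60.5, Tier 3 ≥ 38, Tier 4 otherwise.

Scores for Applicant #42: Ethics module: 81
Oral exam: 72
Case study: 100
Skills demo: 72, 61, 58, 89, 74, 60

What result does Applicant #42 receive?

Tier 2

Skills demo: drop 58, 60 → average of remaining 4 = 296/4 = 74
Weighted total:
  Ethics module 81 × 0.22 = 17.82
  Oral exam 72 × 0.4 = 28.8
  Case study 100 × 0.29 = 29
  Skills demo 74 × 0.09 = 6.66
Sum = 82.28
82.28 is ≥ 60.5 and < 83 → Tier 2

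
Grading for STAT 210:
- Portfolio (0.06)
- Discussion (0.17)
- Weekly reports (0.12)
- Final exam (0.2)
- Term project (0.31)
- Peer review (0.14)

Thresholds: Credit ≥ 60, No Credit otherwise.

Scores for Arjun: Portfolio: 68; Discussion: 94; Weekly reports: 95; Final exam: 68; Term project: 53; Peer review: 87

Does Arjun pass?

Credit

Weighted total:
  Portfolio 68 × 0.06 = 4.08
  Discussion 94 × 0.17 = 15.98
  Weekly reports 95 × 0.12 = 11.4
  Final exam 68 × 0.2 = 13.6
  Term project 53 × 0.31 = 16.43
  Peer review 87 × 0.14 = 12.18
Sum = 73.67
73.67 ≥ 60 → Credit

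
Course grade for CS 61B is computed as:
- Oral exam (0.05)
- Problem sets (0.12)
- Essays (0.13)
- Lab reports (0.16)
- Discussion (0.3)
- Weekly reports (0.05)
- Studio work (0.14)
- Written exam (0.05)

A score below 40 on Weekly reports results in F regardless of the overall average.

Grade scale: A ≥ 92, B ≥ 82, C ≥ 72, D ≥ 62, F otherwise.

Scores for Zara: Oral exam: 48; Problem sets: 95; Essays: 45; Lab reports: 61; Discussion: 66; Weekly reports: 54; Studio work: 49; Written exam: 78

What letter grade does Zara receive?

D

Weekly reports score 54 ≥ 40: minimum met.
Weighted total:
  Oral exam 48 × 0.05 = 2.4
  Problem sets 95 × 0.12 = 11.4
  Essays 45 × 0.13 = 5.85
  Lab reports 61 × 0.16 = 9.76
  Discussion 66 × 0.3 = 19.8
  Weekly reports 54 × 0.05 = 2.7
  Studio work 49 × 0.14 = 6.86
  Written exam 78 × 0.05 = 3.9
Sum = 62.67
62.67 is ≥ 62 and < 72 → D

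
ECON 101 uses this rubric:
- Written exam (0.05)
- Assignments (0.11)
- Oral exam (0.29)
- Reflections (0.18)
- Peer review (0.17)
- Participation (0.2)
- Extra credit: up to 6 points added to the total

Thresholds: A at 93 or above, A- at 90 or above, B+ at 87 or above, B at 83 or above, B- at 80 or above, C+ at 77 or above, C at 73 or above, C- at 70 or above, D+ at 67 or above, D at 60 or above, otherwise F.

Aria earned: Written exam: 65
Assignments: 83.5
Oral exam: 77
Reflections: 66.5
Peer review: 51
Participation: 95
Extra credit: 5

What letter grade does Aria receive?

Weighted total:
  Written exam 65 × 0.05 = 3.25
  Assignments 83.5 × 0.11 = 9.185
  Oral exam 77 × 0.29 = 22.33
  Reflections 66.5 × 0.18 = 11.97
  Peer review 51 × 0.17 = 8.67
  Participation 95 × 0.2 = 19
Sum = 74.405
Extra credit: 74.405 + 5 = 79.405
79.405 is ≥ 77 and < 80 → C+

C+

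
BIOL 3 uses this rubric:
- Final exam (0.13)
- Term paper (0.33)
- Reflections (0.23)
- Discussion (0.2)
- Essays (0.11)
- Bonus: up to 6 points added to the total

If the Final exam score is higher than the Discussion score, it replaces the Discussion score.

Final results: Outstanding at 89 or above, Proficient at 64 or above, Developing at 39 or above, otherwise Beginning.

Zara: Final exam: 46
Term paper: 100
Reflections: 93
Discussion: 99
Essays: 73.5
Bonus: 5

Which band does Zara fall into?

Final exam (46) ≤ Discussion (99), so Discussion stays at 99.
Weighted total:
  Final exam 46 × 0.13 = 5.98
  Term paper 100 × 0.33 = 33
  Reflections 93 × 0.23 = 21.39
  Discussion 99 × 0.2 = 19.8
  Essays 73.5 × 0.11 = 8.085
Sum = 88.255
Bonus: 88.255 + 5 = 93.255
93.255 ≥ 89 → Outstanding

Outstanding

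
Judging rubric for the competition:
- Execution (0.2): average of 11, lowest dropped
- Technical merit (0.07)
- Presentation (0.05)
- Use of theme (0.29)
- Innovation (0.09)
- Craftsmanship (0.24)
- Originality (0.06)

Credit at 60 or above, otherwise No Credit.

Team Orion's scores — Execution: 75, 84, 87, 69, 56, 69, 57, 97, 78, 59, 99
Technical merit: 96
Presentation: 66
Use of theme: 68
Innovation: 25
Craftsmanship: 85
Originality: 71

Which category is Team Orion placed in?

Credit

Execution: drop 56 → average of remaining 10 = 774/10 = 77.4
Weighted total:
  Execution 77.4 × 0.2 = 15.48
  Technical merit 96 × 0.07 = 6.72
  Presentation 66 × 0.05 = 3.3
  Use of theme 68 × 0.29 = 19.72
  Innovation 25 × 0.09 = 2.25
  Craftsmanship 85 × 0.24 = 20.4
  Originality 71 × 0.06 = 4.26
Sum = 72.13
72.13 ≥ 60 → Credit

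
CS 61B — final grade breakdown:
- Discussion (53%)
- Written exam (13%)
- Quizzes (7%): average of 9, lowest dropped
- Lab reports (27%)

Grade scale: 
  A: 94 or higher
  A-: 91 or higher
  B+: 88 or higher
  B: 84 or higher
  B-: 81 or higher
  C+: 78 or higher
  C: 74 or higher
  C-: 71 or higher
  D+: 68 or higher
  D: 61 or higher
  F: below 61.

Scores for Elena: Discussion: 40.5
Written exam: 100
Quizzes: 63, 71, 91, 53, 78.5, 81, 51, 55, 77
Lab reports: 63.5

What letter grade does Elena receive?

Quizzes: drop 51 → average of remaining 8 = 569.5/8 = 71.1875
Weighted total:
  Discussion 40.5 × 0.53 = 21.465
  Written exam 100 × 0.13 = 13
  Quizzes 71.1875 × 0.07 = 4.983125
  Lab reports 63.5 × 0.27 = 17.145
Sum = 56.593125
56.593125 < 61 → F

F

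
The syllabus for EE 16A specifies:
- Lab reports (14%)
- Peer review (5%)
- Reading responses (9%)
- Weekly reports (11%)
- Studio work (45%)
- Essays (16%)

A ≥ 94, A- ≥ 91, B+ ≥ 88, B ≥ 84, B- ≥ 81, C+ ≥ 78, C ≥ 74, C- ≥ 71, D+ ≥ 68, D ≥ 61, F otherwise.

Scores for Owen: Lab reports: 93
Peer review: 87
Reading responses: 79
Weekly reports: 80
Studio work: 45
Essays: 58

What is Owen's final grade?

Weighted total:
  Lab reports 93 × 0.14 = 13.02
  Peer review 87 × 0.05 = 4.35
  Reading responses 79 × 0.09 = 7.11
  Weekly reports 80 × 0.11 = 8.8
  Studio work 45 × 0.45 = 20.25
  Essays 58 × 0.16 = 9.28
Sum = 62.81
62.81 is ≥ 61 and < 68 → D

D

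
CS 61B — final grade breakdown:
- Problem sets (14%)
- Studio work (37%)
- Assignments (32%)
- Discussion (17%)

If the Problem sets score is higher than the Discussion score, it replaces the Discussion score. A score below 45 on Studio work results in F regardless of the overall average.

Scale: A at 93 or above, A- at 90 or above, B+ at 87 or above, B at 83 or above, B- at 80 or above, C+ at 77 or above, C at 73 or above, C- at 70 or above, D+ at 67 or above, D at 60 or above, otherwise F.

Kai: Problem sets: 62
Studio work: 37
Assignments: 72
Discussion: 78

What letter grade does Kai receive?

Problem sets (62) ≤ Discussion (78), so Discussion stays at 78.
Studio work score 37 < 45: minimum not met.
Weighted total:
  Problem sets 62 × 0.14 = 8.68
  Studio work 37 × 0.37 = 13.69
  Assignments 72 × 0.32 = 23.04
  Discussion 78 × 0.17 = 13.26
Sum = 58.67
Because the Studio work minimum was not met, the result is F.

F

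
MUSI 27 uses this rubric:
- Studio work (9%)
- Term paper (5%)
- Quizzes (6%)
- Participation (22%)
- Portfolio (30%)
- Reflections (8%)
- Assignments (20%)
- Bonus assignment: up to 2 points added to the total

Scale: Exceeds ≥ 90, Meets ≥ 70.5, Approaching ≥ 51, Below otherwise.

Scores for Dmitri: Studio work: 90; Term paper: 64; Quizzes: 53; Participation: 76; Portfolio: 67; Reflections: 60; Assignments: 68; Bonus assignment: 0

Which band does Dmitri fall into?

Approaching

Weighted total:
  Studio work 90 × 0.09 = 8.1
  Term paper 64 × 0.05 = 3.2
  Quizzes 53 × 0.06 = 3.18
  Participation 76 × 0.22 = 16.72
  Portfolio 67 × 0.3 = 20.1
  Reflections 60 × 0.08 = 4.8
  Assignments 68 × 0.2 = 13.6
Sum = 69.7
Bonus assignment: 69.7 + 0 = 69.7
69.7 is ≥ 51 and < 70.5 → Approaching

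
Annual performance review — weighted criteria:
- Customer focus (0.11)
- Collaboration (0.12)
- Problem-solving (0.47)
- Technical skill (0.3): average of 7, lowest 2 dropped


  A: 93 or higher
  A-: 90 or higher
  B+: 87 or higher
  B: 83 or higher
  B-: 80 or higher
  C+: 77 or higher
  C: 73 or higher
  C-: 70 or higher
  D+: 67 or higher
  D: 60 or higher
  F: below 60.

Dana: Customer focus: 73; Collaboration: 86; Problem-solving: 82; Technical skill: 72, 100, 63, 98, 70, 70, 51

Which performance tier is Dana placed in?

B-

Technical skill: drop 51, 63 → average of remaining 5 = 410/5 = 82
Weighted total:
  Customer focus 73 × 0.11 = 8.03
  Collaboration 86 × 0.12 = 10.32
  Problem-solving 82 × 0.47 = 38.54
  Technical skill 82 × 0.3 = 24.6
Sum = 81.49
81.49 is ≥ 80 and < 83 → B-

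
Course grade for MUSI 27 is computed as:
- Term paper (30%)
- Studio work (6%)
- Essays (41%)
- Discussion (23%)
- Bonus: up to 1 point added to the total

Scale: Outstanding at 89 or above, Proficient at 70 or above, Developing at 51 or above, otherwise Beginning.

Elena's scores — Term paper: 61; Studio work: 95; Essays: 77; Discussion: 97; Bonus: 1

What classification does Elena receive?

Weighted total:
  Term paper 61 × 0.3 = 18.3
  Studio work 95 × 0.06 = 5.7
  Essays 77 × 0.41 = 31.57
  Discussion 97 × 0.23 = 22.31
Sum = 77.88
Bonus: 77.88 + 1 = 78.88
78.88 is ≥ 70 and < 89 → Proficient

Proficient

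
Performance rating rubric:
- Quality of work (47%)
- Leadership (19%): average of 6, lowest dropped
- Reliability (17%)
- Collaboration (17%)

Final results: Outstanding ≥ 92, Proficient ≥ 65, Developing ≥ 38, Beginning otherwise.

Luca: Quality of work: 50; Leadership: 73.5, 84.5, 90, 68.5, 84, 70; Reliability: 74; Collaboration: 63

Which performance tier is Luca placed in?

Leadership: drop 68.5 → average of remaining 5 = 402/5 = 80.4
Weighted total:
  Quality of work 50 × 0.47 = 23.5
  Leadership 80.4 × 0.19 = 15.276
  Reliability 74 × 0.17 = 12.58
  Collaboration 63 × 0.17 = 10.71
Sum = 62.066
62.066 is ≥ 38 and < 65 → Developing

Developing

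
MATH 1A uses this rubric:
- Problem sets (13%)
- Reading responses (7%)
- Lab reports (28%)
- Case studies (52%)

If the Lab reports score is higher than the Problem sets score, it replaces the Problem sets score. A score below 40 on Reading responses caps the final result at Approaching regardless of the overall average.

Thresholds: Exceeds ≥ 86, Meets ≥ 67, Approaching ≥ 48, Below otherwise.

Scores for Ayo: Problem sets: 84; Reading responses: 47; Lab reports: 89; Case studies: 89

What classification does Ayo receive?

Lab reports (89) > Problem sets (84), so Problem sets counts as 89.
Reading responses score 47 ≥ 40: minimum met.
Weighted total:
  Problem sets 89 × 0.13 = 11.57
  Reading responses 47 × 0.07 = 3.29
  Lab reports 89 × 0.28 = 24.92
  Case studies 89 × 0.52 = 46.28
Sum = 86.06
86.06 ≥ 86 → Exceeds

Exceeds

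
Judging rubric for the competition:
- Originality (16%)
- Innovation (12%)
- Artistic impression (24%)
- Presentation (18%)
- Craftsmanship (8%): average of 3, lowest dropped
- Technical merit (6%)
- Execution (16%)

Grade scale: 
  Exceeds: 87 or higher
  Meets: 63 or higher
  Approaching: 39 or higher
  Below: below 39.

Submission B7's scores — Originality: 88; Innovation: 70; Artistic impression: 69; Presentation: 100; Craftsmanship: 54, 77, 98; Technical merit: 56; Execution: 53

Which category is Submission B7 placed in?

Meets

Craftsmanship: drop 54 → average of remaining 2 = 175/2 = 87.5
Weighted total:
  Originality 88 × 0.16 = 14.08
  Innovation 70 × 0.12 = 8.4
  Artistic impression 69 × 0.24 = 16.56
  Presentation 100 × 0.18 = 18
  Craftsmanship 87.5 × 0.08 = 7
  Technical merit 56 × 0.06 = 3.36
  Execution 53 × 0.16 = 8.48
Sum = 75.88
75.88 is ≥ 63 and < 87 → Meets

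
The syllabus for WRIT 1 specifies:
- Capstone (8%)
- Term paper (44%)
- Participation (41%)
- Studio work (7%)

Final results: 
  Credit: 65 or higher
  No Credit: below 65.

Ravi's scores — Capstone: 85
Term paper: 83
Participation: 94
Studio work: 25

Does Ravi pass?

Weighted total:
  Capstone 85 × 0.08 = 6.8
  Term paper 83 × 0.44 = 36.52
  Participation 94 × 0.41 = 38.54
  Studio work 25 × 0.07 = 1.75
Sum = 83.61
83.61 ≥ 65 → Credit

Credit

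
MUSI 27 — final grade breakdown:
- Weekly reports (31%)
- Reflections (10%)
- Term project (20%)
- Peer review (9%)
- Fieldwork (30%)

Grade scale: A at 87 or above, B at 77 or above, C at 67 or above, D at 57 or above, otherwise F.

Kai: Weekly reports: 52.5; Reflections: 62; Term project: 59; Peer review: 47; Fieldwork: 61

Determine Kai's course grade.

F

Weighted total:
  Weekly reports 52.5 × 0.31 = 16.275
  Reflections 62 × 0.1 = 6.2
  Term project 59 × 0.2 = 11.8
  Peer review 47 × 0.09 = 4.23
  Fieldwork 61 × 0.3 = 18.3
Sum = 56.805
56.805 < 57 → F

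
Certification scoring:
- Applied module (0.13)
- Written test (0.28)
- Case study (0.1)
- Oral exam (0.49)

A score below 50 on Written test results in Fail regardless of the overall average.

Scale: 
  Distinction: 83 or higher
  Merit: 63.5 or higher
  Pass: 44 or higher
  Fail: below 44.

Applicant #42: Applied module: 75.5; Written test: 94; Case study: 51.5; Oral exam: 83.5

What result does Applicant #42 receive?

Written test score 94 ≥ 50: minimum met.
Weighted total:
  Applied module 75.5 × 0.13 = 9.815
  Written test 94 × 0.28 = 26.32
  Case study 51.5 × 0.1 = 5.15
  Oral exam 83.5 × 0.49 = 40.915
Sum = 82.2
82.2 is ≥ 63.5 and < 83 → Merit

Merit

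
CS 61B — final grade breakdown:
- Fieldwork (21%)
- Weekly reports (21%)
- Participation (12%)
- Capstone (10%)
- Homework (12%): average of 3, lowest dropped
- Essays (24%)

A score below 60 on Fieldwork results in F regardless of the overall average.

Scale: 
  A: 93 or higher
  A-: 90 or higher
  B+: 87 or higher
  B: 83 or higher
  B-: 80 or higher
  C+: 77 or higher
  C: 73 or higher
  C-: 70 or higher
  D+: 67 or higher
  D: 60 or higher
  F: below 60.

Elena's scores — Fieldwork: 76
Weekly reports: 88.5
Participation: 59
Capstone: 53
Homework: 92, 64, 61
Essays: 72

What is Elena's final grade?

Homework: drop 61 → average of remaining 2 = 156/2 = 78
Fieldwork score 76 ≥ 60: minimum met.
Weighted total:
  Fieldwork 76 × 0.21 = 15.96
  Weekly reports 88.5 × 0.21 = 18.585
  Participation 59 × 0.12 = 7.08
  Capstone 53 × 0.1 = 5.3
  Homework 78 × 0.12 = 9.36
  Essays 72 × 0.24 = 17.28
Sum = 73.565
73.565 is ≥ 73 and < 77 → C

C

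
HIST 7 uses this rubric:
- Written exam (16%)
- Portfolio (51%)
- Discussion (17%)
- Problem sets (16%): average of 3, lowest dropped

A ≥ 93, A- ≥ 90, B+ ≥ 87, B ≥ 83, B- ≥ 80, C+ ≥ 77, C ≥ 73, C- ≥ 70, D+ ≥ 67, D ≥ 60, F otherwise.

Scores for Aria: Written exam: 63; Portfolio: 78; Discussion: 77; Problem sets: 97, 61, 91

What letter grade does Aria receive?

C+

Problem sets: drop 61 → average of remaining 2 = 188/2 = 94
Weighted total:
  Written exam 63 × 0.16 = 10.08
  Portfolio 78 × 0.51 = 39.78
  Discussion 77 × 0.17 = 13.09
  Problem sets 94 × 0.16 = 15.04
Sum = 77.99
77.99 is ≥ 77 and < 80 → C+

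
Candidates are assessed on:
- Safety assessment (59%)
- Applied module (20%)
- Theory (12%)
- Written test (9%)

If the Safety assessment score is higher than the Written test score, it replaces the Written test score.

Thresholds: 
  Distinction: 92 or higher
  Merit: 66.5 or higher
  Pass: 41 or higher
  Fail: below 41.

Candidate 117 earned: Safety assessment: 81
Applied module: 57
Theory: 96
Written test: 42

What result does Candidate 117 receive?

Safety assessment (81) > Written test (42), so Written test counts as 81.
Weighted total:
  Safety assessment 81 × 0.59 = 47.79
  Applied module 57 × 0.2 = 11.4
  Theory 96 × 0.12 = 11.52
  Written test 81 × 0.09 = 7.29
Sum = 78
78 is ≥ 66.5 and < 92 → Merit

Merit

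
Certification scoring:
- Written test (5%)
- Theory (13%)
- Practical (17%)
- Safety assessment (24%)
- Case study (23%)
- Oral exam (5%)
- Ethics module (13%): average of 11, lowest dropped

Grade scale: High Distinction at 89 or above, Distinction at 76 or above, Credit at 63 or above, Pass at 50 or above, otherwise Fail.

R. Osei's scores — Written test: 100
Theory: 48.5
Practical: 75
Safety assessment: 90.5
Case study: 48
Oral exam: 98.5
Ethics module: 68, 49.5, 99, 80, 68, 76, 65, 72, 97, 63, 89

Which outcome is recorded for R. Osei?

Credit

Ethics module: drop 49.5 → average of remaining 10 = 777/10 = 77.7
Weighted total:
  Written test 100 × 0.05 = 5
  Theory 48.5 × 0.13 = 6.305
  Practical 75 × 0.17 = 12.75
  Safety assessment 90.5 × 0.24 = 21.72
  Case study 48 × 0.23 = 11.04
  Oral exam 98.5 × 0.05 = 4.925
  Ethics module 77.7 × 0.13 = 10.101
Sum = 71.841
71.841 is ≥ 63 and < 76 → Credit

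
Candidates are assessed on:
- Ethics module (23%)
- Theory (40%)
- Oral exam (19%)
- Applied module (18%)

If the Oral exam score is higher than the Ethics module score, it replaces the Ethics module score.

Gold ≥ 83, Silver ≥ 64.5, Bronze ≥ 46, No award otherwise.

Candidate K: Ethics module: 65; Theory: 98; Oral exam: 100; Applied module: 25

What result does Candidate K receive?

Oral exam (100) > Ethics module (65), so Ethics module counts as 100.
Weighted total:
  Ethics module 100 × 0.23 = 23
  Theory 98 × 0.4 = 39.2
  Oral exam 100 × 0.19 = 19
  Applied module 25 × 0.18 = 4.5
Sum = 85.7
85.7 ≥ 83 → Gold

Gold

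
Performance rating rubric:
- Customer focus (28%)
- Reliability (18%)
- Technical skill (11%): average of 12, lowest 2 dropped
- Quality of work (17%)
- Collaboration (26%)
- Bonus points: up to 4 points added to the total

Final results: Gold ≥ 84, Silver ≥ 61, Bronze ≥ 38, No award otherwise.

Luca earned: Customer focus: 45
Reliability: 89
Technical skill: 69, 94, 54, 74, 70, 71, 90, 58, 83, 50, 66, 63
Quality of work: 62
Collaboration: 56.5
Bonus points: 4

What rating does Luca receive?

Technical skill: drop 50, 54 → average of remaining 10 = 738/10 = 73.8
Weighted total:
  Customer focus 45 × 0.28 = 12.6
  Reliability 89 × 0.18 = 16.02
  Technical skill 73.8 × 0.11 = 8.118
  Quality of work 62 × 0.17 = 10.54
  Collaboration 56.5 × 0.26 = 14.69
Sum = 61.968
Bonus points: 61.968 + 4 = 65.968
65.968 is ≥ 61 and < 84 → Silver

Silver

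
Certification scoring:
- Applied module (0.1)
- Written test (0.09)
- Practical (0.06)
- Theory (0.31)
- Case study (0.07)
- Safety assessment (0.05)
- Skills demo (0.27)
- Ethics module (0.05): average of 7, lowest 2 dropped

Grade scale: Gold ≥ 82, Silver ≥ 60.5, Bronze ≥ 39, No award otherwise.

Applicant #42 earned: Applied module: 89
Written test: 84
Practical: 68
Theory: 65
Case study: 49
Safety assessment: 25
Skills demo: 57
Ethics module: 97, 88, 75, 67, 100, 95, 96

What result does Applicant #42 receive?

Silver

Ethics module: drop 67, 75 → average of remaining 5 = 476/5 = 95.2
Weighted total:
  Applied module 89 × 0.1 = 8.9
  Written test 84 × 0.09 = 7.56
  Practical 68 × 0.06 = 4.08
  Theory 65 × 0.31 = 20.15
  Case study 49 × 0.07 = 3.43
  Safety assessment 25 × 0.05 = 1.25
  Skills demo 57 × 0.27 = 15.39
  Ethics module 95.2 × 0.05 = 4.76
Sum = 65.52
65.52 is ≥ 60.5 and < 82 → Silver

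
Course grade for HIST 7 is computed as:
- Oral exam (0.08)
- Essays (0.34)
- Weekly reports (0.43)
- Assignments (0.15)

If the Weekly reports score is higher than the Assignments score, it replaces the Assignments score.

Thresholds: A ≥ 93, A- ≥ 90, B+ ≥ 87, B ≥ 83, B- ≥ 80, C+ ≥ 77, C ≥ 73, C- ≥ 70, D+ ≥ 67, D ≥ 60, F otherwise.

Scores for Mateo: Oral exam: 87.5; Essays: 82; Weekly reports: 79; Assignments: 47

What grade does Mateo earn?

Weekly reports (79) > Assignments (47), so Assignments counts as 79.
Weighted total:
  Oral exam 87.5 × 0.08 = 7
  Essays 82 × 0.34 = 27.88
  Weekly reports 79 × 0.43 = 33.97
  Assignments 79 × 0.15 = 11.85
Sum = 80.7
80.7 is ≥ 80 and < 83 → B-

B-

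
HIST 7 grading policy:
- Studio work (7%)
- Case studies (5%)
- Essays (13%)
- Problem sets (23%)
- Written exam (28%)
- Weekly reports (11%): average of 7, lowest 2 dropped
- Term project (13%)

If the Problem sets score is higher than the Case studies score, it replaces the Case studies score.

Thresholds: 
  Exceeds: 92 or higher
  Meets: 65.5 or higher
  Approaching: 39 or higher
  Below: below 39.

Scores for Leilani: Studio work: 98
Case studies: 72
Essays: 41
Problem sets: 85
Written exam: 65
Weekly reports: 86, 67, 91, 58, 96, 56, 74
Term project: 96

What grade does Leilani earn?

Meets

Weekly reports: drop 56, 58 → average of remaining 5 = 414/5 = 82.8
Problem sets (85) > Case studies (72), so Case studies counts as 85.
Weighted total:
  Studio work 98 × 0.07 = 6.86
  Case studies 85 × 0.05 = 4.25
  Essays 41 × 0.13 = 5.33
  Problem sets 85 × 0.23 = 19.55
  Written exam 65 × 0.28 = 18.2
  Weekly reports 82.8 × 0.11 = 9.108
  Term project 96 × 0.13 = 12.48
Sum = 75.778
75.778 is ≥ 65.5 and < 92 → Meets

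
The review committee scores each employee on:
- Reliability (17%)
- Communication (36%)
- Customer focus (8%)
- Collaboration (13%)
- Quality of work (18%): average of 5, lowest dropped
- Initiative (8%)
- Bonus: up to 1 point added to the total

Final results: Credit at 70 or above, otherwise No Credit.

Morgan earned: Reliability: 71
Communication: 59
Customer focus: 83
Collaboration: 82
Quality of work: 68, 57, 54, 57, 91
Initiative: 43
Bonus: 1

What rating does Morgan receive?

No Credit

Quality of work: drop 54 → average of remaining 4 = 273/4 = 68.25
Weighted total:
  Reliability 71 × 0.17 = 12.07
  Communication 59 × 0.36 = 21.24
  Customer focus 83 × 0.08 = 6.64
  Collaboration 82 × 0.13 = 10.66
  Quality of work 68.25 × 0.18 = 12.285
  Initiative 43 × 0.08 = 3.44
Sum = 66.335
Bonus: 66.335 + 1 = 67.335
67.335 < 70 → No Credit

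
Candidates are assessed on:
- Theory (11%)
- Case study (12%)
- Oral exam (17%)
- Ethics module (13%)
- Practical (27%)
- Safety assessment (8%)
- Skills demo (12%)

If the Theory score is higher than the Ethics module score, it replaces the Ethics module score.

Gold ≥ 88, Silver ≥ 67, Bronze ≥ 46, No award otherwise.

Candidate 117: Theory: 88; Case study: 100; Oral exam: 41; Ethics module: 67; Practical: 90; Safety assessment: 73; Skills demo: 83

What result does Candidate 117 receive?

Silver

Theory (88) > Ethics module (67), so Ethics module counts as 88.
Weighted total:
  Theory 88 × 0.11 = 9.68
  Case study 100 × 0.12 = 12
  Oral exam 41 × 0.17 = 6.97
  Ethics module 88 × 0.13 = 11.44
  Practical 90 × 0.27 = 24.3
  Safety assessment 73 × 0.08 = 5.84
  Skills demo 83 × 0.12 = 9.96
Sum = 80.19
80.19 is ≥ 67 and < 88 → Silver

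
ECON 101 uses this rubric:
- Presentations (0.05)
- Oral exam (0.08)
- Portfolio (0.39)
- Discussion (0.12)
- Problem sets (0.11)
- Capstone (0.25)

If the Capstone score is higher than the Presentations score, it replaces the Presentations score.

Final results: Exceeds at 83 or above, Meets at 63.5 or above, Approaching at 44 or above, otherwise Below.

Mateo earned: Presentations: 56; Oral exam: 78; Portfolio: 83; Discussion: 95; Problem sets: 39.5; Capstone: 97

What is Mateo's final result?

Exceeds

Capstone (97) > Presentations (56), so Presentations counts as 97.
Weighted total:
  Presentations 97 × 0.05 = 4.85
  Oral exam 78 × 0.08 = 6.24
  Portfolio 83 × 0.39 = 32.37
  Discussion 95 × 0.12 = 11.4
  Problem sets 39.5 × 0.11 = 4.345
  Capstone 97 × 0.25 = 24.25
Sum = 83.455
83.455 ≥ 83 → Exceeds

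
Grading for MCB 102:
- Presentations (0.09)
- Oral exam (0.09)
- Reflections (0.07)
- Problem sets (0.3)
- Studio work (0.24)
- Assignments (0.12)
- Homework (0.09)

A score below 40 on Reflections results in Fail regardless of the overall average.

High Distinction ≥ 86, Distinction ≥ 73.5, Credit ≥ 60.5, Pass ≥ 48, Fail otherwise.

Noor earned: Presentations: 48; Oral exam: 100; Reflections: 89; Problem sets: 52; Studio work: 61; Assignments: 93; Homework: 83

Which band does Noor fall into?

Credit

Reflections score 89 ≥ 40: minimum met.
Weighted total:
  Presentations 48 × 0.09 = 4.32
  Oral exam 100 × 0.09 = 9
  Reflections 89 × 0.07 = 6.23
  Problem sets 52 × 0.3 = 15.6
  Studio work 61 × 0.24 = 14.64
  Assignments 93 × 0.12 = 11.16
  Homework 83 × 0.09 = 7.47
Sum = 68.42
68.42 is ≥ 60.5 and < 73.5 → Credit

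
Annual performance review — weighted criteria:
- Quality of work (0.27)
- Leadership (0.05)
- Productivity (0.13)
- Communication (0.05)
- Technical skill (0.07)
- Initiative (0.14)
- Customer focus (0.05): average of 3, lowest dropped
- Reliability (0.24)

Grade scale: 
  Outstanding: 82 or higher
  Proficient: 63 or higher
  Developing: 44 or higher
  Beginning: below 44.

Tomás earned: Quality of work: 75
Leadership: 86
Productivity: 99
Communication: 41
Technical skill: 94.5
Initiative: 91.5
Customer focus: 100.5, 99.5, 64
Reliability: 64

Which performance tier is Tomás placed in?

Customer focus: drop 64 → average of remaining 2 = 200/2 = 100
Weighted total:
  Quality of work 75 × 0.27 = 20.25
  Leadership 86 × 0.05 = 4.3
  Productivity 99 × 0.13 = 12.87
  Communication 41 × 0.05 = 2.05
  Technical skill 94.5 × 0.07 = 6.615
  Initiative 91.5 × 0.14 = 12.81
  Customer focus 100 × 0.05 = 5
  Reliability 64 × 0.24 = 15.36
Sum = 79.255
79.255 is ≥ 63 and < 82 → Proficient

Proficient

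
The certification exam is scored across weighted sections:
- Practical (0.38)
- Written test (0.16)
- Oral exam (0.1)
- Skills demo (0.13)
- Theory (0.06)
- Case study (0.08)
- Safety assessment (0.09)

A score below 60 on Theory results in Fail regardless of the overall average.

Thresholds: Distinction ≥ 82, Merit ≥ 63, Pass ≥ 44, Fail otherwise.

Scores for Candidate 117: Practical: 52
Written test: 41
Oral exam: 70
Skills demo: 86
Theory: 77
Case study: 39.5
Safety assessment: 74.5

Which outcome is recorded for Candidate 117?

Pass

Theory score 77 ≥ 60: minimum met.
Weighted total:
  Practical 52 × 0.38 = 19.76
  Written test 41 × 0.16 = 6.56
  Oral exam 70 × 0.1 = 7
  Skills demo 86 × 0.13 = 11.18
  Theory 77 × 0.06 = 4.62
  Case study 39.5 × 0.08 = 3.16
  Safety assessment 74.5 × 0.09 = 6.705
Sum = 58.985
58.985 is ≥ 44 and < 63 → Pass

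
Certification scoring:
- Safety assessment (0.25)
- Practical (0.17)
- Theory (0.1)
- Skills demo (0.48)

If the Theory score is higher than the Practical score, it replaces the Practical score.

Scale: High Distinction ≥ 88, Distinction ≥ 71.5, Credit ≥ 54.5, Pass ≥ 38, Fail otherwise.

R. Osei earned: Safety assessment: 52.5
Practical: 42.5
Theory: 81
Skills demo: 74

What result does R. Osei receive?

Theory (81) > Practical (42.5), so Practical counts as 81.
Weighted total:
  Safety assessment 52.5 × 0.25 = 13.125
  Practical 81 × 0.17 = 13.77
  Theory 81 × 0.1 = 8.1
  Skills demo 74 × 0.48 = 35.52
Sum = 70.515
70.515 is ≥ 54.5 and < 71.5 → Credit

Credit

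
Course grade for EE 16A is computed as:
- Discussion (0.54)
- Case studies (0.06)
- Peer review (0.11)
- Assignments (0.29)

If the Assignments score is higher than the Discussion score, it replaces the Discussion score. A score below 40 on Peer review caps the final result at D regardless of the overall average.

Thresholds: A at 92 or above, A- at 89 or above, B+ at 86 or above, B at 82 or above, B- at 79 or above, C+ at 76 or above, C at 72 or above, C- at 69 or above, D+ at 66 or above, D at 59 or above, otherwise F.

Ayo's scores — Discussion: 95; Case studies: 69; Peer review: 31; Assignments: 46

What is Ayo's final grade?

D

Assignments (46) ≤ Discussion (95), so Discussion stays at 95.
Peer review score 31 < 40: minimum not met.
Weighted total:
  Discussion 95 × 0.54 = 51.3
  Case studies 69 × 0.06 = 4.14
  Peer review 31 × 0.11 = 3.41
  Assignments 46 × 0.29 = 13.34
Sum = 72.19
72.19 would be C; cap at D applies → D.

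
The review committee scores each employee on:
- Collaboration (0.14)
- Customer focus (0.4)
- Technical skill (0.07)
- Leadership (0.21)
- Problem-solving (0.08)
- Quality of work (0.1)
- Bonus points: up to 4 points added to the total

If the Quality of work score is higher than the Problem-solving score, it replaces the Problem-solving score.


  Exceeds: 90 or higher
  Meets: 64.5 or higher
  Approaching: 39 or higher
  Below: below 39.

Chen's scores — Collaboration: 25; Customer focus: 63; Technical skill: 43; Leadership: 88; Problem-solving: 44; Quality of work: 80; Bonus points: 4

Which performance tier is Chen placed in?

Quality of work (80) > Problem-solving (44), so Problem-solving counts as 80.
Weighted total:
  Collaboration 25 × 0.14 = 3.5
  Customer focus 63 × 0.4 = 25.2
  Technical skill 43 × 0.07 = 3.01
  Leadership 88 × 0.21 = 18.48
  Problem-solving 80 × 0.08 = 6.4
  Quality of work 80 × 0.1 = 8
Sum = 64.59
Bonus points: 64.59 + 4 = 68.59
68.59 is ≥ 64.5 and < 90 → Meets

Meets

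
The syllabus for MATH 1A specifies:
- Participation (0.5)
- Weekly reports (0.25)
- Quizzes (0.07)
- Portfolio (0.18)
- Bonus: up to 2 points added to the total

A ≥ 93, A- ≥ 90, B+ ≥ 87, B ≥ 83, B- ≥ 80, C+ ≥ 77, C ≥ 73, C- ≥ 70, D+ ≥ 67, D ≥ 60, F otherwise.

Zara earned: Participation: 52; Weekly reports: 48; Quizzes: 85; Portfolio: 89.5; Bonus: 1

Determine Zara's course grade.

Weighted total:
  Participation 52 × 0.5 = 26
  Weekly reports 48 × 0.25 = 12
  Quizzes 85 × 0.07 = 5.95
  Portfolio 89.5 × 0.18 = 16.11
Sum = 60.06
Bonus: 60.06 + 1 = 61.06
61.06 is ≥ 60 and < 67 → D

D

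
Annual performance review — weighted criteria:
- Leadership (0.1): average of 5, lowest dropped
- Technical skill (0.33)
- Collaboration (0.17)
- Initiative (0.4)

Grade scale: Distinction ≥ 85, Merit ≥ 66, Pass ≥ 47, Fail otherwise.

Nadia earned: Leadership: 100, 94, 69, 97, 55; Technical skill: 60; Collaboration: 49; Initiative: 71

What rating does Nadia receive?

Leadership: drop 55 → average of remaining 4 = 360/4 = 90
Weighted total:
  Leadership 90 × 0.1 = 9
  Technical skill 60 × 0.33 = 19.8
  Collaboration 49 × 0.17 = 8.33
  Initiative 71 × 0.4 = 28.4
Sum = 65.53
65.53 is ≥ 47 and < 66 → Pass

Pass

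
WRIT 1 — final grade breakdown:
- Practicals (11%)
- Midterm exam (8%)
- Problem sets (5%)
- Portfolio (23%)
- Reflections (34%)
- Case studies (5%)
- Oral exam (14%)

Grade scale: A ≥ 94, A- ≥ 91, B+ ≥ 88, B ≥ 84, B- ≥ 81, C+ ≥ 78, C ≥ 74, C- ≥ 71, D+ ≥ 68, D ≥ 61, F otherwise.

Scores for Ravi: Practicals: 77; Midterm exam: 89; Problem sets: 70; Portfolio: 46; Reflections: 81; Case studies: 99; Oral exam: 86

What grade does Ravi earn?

Weighted total:
  Practicals 77 × 0.11 = 8.47
  Midterm exam 89 × 0.08 = 7.12
  Problem sets 70 × 0.05 = 3.5
  Portfolio 46 × 0.23 = 10.58
  Reflections 81 × 0.34 = 27.54
  Case studies 99 × 0.05 = 4.95
  Oral exam 86 × 0.14 = 12.04
Sum = 74.2
74.2 is ≥ 74 and < 78 → C

C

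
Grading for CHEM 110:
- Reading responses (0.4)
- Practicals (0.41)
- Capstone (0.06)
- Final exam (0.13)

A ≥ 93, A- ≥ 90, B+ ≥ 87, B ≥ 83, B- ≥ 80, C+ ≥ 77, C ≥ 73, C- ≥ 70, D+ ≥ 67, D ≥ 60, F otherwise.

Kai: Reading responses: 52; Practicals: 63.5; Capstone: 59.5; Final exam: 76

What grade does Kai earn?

D

Weighted total:
  Reading responses 52 × 0.4 = 20.8
  Practicals 63.5 × 0.41 = 26.035
  Capstone 59.5 × 0.06 = 3.57
  Final exam 76 × 0.13 = 9.88
Sum = 60.285
60.285 is ≥ 60 and < 67 → D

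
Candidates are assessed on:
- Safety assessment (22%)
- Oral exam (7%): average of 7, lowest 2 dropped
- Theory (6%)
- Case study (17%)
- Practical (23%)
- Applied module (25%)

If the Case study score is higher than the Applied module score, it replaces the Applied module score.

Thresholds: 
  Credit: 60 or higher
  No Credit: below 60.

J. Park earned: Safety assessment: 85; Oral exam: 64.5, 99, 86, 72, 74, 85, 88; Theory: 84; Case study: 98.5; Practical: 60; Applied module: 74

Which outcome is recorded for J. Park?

Credit

Oral exam: drop 64.5, 72 → average of remaining 5 = 432/5 = 86.4
Case study (98.5) > Applied module (74), so Applied module counts as 98.5.
Weighted total:
  Safety assessment 85 × 0.22 = 18.7
  Oral exam 86.4 × 0.07 = 6.048
  Theory 84 × 0.06 = 5.04
  Case study 98.5 × 0.17 = 16.745
  Practical 60 × 0.23 = 13.8
  Applied module 98.5 × 0.25 = 24.625
Sum = 84.958
84.958 ≥ 60 → Credit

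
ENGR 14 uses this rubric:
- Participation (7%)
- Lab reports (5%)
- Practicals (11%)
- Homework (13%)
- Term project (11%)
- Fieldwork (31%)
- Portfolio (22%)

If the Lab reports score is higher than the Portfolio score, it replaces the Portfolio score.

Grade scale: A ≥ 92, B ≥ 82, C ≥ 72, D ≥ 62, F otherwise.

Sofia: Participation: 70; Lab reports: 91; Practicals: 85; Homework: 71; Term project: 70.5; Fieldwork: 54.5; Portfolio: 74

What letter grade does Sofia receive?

Lab reports (91) > Portfolio (74), so Portfolio counts as 91.
Weighted total:
  Participation 70 × 0.07 = 4.9
  Lab reports 91 × 0.05 = 4.55
  Practicals 85 × 0.11 = 9.35
  Homework 71 × 0.13 = 9.23
  Term project 70.5 × 0.11 = 7.755
  Fieldwork 54.5 × 0.31 = 16.895
  Portfolio 91 × 0.22 = 20.02
Sum = 72.7
72.7 is ≥ 72 and < 82 → C

C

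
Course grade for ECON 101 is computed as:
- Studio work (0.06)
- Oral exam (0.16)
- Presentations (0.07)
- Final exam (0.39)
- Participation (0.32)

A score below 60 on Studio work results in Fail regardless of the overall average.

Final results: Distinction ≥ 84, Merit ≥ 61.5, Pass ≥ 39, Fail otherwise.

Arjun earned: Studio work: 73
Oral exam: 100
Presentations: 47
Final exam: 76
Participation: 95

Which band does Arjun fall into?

Studio work score 73 ≥ 60: minimum met.
Weighted total:
  Studio work 73 × 0.06 = 4.38
  Oral exam 100 × 0.16 = 16
  Presentations 47 × 0.07 = 3.29
  Final exam 76 × 0.39 = 29.64
  Participation 95 × 0.32 = 30.4
Sum = 83.71
83.71 is ≥ 61.5 and < 84 → Merit

Merit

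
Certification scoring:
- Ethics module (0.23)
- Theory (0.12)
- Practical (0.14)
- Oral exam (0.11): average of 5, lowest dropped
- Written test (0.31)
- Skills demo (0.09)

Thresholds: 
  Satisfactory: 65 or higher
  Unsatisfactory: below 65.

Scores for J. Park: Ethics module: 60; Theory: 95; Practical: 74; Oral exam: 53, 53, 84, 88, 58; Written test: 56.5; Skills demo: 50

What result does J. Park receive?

Satisfactory

Oral exam: drop 53 → average of remaining 4 = 283/4 = 70.75
Weighted total:
  Ethics module 60 × 0.23 = 13.8
  Theory 95 × 0.12 = 11.4
  Practical 74 × 0.14 = 10.36
  Oral exam 70.75 × 0.11 = 7.7825
  Written test 56.5 × 0.31 = 17.515
  Skills demo 50 × 0.09 = 4.5
Sum = 65.3575
65.3575 ≥ 65 → Satisfactory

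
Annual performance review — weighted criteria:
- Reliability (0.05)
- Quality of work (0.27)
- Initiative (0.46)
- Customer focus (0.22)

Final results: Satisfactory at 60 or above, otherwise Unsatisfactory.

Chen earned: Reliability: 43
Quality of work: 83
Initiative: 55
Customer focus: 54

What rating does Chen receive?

Weighted total:
  Reliability 43 × 0.05 = 2.15
  Quality of work 83 × 0.27 = 22.41
  Initiative 55 × 0.46 = 25.3
  Customer focus 54 × 0.22 = 11.88
Sum = 61.74
61.74 ≥ 60 → Satisfactory

Satisfactory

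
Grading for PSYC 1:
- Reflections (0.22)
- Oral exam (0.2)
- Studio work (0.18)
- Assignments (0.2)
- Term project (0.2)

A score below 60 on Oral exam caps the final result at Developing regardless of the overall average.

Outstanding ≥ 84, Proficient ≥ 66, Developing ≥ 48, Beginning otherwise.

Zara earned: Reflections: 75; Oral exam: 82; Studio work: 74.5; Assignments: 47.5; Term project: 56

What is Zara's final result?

Proficient

Oral exam score 82 ≥ 60: minimum met.
Weighted total:
  Reflections 75 × 0.22 = 16.5
  Oral exam 82 × 0.2 = 16.4
  Studio work 74.5 × 0.18 = 13.41
  Assignments 47.5 × 0.2 = 9.5
  Term project 56 × 0.2 = 11.2
Sum = 67.01
67.01 is ≥ 66 and < 84 → Proficient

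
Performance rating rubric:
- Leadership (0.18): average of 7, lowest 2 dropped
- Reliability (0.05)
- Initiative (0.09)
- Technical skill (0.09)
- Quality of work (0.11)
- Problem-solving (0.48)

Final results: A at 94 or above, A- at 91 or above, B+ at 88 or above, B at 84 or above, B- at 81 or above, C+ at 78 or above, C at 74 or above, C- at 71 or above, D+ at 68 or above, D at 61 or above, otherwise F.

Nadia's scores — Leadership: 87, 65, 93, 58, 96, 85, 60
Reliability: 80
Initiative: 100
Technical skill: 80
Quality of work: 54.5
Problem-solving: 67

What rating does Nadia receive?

C-

Leadership: drop 58, 60 → average of remaining 5 = 426/5 = 85.2
Weighted total:
  Leadership 85.2 × 0.18 = 15.336
  Reliability 80 × 0.05 = 4
  Initiative 100 × 0.09 = 9
  Technical skill 80 × 0.09 = 7.2
  Quality of work 54.5 × 0.11 = 5.995
  Problem-solving 67 × 0.48 = 32.16
Sum = 73.691
73.691 is ≥ 71 and < 74 → C-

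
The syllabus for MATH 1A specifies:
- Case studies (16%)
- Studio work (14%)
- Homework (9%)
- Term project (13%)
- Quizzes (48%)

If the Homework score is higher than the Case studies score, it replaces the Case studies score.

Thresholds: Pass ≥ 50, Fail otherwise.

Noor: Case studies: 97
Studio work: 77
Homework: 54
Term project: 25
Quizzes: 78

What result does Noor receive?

Homework (54) ≤ Case studies (97), so Case studies stays at 97.
Weighted total:
  Case studies 97 × 0.16 = 15.52
  Studio work 77 × 0.14 = 10.78
  Homework 54 × 0.09 = 4.86
  Term project 25 × 0.13 = 3.25
  Quizzes 78 × 0.48 = 37.44
Sum = 71.85
71.85 ≥ 50 → Pass

Pass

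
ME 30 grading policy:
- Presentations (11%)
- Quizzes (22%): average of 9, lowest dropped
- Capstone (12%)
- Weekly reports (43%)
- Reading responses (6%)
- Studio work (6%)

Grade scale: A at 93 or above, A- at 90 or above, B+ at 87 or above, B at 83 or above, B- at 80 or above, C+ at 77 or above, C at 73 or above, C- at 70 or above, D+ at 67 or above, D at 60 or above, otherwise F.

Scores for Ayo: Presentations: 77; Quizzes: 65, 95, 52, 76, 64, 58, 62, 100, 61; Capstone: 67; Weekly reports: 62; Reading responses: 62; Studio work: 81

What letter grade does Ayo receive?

D+

Quizzes: drop 52 → average of remaining 8 = 581/8 = 72.625
Weighted total:
  Presentations 77 × 0.11 = 8.47
  Quizzes 72.625 × 0.22 = 15.9775
  Capstone 67 × 0.12 = 8.04
  Weekly reports 62 × 0.43 = 26.66
  Reading responses 62 × 0.06 = 3.72
  Studio work 81 × 0.06 = 4.86
Sum = 67.7275
67.7275 is ≥ 67 and < 70 → D+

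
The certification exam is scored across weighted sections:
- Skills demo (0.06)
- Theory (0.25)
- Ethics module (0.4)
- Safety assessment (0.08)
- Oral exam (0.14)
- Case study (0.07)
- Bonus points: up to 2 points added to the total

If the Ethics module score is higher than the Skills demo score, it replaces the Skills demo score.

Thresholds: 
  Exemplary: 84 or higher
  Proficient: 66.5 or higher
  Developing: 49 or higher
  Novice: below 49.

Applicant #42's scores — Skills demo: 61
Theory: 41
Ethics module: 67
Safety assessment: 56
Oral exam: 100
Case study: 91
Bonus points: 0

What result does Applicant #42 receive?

Developing

Ethics module (67) > Skills demo (61), so Skills demo counts as 67.
Weighted total:
  Skills demo 67 × 0.06 = 4.02
  Theory 41 × 0.25 = 10.25
  Ethics module 67 × 0.4 = 26.8
  Safety assessment 56 × 0.08 = 4.48
  Oral exam 100 × 0.14 = 14
  Case study 91 × 0.07 = 6.37
Sum = 65.92
Bonus points: 65.92 + 0 = 65.92
65.92 is ≥ 49 and < 66.5 → Developing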